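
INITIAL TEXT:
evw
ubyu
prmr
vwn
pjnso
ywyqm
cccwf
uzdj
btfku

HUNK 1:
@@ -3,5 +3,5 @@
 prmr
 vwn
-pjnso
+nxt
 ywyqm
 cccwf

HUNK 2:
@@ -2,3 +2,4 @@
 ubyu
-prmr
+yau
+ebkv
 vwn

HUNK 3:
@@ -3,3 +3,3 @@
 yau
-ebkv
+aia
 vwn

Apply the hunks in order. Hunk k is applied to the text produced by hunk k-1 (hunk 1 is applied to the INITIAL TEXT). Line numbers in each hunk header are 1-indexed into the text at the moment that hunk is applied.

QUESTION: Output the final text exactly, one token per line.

Answer: evw
ubyu
yau
aia
vwn
nxt
ywyqm
cccwf
uzdj
btfku

Derivation:
Hunk 1: at line 3 remove [pjnso] add [nxt] -> 9 lines: evw ubyu prmr vwn nxt ywyqm cccwf uzdj btfku
Hunk 2: at line 2 remove [prmr] add [yau,ebkv] -> 10 lines: evw ubyu yau ebkv vwn nxt ywyqm cccwf uzdj btfku
Hunk 3: at line 3 remove [ebkv] add [aia] -> 10 lines: evw ubyu yau aia vwn nxt ywyqm cccwf uzdj btfku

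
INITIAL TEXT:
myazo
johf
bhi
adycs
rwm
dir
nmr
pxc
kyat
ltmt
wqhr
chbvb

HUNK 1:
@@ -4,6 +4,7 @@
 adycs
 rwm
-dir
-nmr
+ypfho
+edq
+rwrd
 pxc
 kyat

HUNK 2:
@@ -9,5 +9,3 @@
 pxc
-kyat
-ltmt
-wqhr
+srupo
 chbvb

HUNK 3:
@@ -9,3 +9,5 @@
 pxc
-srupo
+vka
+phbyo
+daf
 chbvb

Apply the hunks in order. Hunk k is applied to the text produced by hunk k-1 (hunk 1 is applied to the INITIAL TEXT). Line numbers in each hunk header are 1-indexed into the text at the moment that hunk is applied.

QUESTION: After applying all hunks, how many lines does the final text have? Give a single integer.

Answer: 13

Derivation:
Hunk 1: at line 4 remove [dir,nmr] add [ypfho,edq,rwrd] -> 13 lines: myazo johf bhi adycs rwm ypfho edq rwrd pxc kyat ltmt wqhr chbvb
Hunk 2: at line 9 remove [kyat,ltmt,wqhr] add [srupo] -> 11 lines: myazo johf bhi adycs rwm ypfho edq rwrd pxc srupo chbvb
Hunk 3: at line 9 remove [srupo] add [vka,phbyo,daf] -> 13 lines: myazo johf bhi adycs rwm ypfho edq rwrd pxc vka phbyo daf chbvb
Final line count: 13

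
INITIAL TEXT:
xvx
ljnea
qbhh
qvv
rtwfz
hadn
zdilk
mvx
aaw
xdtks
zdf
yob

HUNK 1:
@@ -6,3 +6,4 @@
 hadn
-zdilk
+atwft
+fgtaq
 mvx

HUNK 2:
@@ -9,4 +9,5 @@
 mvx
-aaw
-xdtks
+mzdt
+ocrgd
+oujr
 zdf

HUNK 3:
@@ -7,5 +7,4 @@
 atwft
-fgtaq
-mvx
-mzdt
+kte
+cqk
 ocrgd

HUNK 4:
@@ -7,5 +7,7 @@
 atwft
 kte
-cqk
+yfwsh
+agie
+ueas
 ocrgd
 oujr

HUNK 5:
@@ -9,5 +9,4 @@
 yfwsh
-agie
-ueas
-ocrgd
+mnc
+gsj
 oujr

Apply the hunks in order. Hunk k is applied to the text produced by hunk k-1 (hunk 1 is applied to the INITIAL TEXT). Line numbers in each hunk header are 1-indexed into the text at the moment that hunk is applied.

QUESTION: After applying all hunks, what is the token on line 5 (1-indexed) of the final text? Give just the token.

Answer: rtwfz

Derivation:
Hunk 1: at line 6 remove [zdilk] add [atwft,fgtaq] -> 13 lines: xvx ljnea qbhh qvv rtwfz hadn atwft fgtaq mvx aaw xdtks zdf yob
Hunk 2: at line 9 remove [aaw,xdtks] add [mzdt,ocrgd,oujr] -> 14 lines: xvx ljnea qbhh qvv rtwfz hadn atwft fgtaq mvx mzdt ocrgd oujr zdf yob
Hunk 3: at line 7 remove [fgtaq,mvx,mzdt] add [kte,cqk] -> 13 lines: xvx ljnea qbhh qvv rtwfz hadn atwft kte cqk ocrgd oujr zdf yob
Hunk 4: at line 7 remove [cqk] add [yfwsh,agie,ueas] -> 15 lines: xvx ljnea qbhh qvv rtwfz hadn atwft kte yfwsh agie ueas ocrgd oujr zdf yob
Hunk 5: at line 9 remove [agie,ueas,ocrgd] add [mnc,gsj] -> 14 lines: xvx ljnea qbhh qvv rtwfz hadn atwft kte yfwsh mnc gsj oujr zdf yob
Final line 5: rtwfz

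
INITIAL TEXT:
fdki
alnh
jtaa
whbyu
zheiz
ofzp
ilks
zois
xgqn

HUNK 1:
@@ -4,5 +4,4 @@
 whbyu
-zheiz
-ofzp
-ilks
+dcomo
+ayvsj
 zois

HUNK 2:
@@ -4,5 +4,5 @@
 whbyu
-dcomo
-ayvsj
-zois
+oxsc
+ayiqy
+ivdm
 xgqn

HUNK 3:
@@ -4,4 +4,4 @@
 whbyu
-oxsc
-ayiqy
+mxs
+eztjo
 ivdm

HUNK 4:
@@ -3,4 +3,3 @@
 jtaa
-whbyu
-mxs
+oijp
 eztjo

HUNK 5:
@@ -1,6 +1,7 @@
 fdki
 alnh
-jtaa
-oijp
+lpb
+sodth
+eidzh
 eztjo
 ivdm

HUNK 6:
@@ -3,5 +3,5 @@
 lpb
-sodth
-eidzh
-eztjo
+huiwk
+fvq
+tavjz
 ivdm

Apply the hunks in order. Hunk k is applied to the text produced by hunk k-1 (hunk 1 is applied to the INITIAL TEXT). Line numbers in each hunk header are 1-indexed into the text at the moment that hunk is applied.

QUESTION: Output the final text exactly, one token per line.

Hunk 1: at line 4 remove [zheiz,ofzp,ilks] add [dcomo,ayvsj] -> 8 lines: fdki alnh jtaa whbyu dcomo ayvsj zois xgqn
Hunk 2: at line 4 remove [dcomo,ayvsj,zois] add [oxsc,ayiqy,ivdm] -> 8 lines: fdki alnh jtaa whbyu oxsc ayiqy ivdm xgqn
Hunk 3: at line 4 remove [oxsc,ayiqy] add [mxs,eztjo] -> 8 lines: fdki alnh jtaa whbyu mxs eztjo ivdm xgqn
Hunk 4: at line 3 remove [whbyu,mxs] add [oijp] -> 7 lines: fdki alnh jtaa oijp eztjo ivdm xgqn
Hunk 5: at line 1 remove [jtaa,oijp] add [lpb,sodth,eidzh] -> 8 lines: fdki alnh lpb sodth eidzh eztjo ivdm xgqn
Hunk 6: at line 3 remove [sodth,eidzh,eztjo] add [huiwk,fvq,tavjz] -> 8 lines: fdki alnh lpb huiwk fvq tavjz ivdm xgqn

Answer: fdki
alnh
lpb
huiwk
fvq
tavjz
ivdm
xgqn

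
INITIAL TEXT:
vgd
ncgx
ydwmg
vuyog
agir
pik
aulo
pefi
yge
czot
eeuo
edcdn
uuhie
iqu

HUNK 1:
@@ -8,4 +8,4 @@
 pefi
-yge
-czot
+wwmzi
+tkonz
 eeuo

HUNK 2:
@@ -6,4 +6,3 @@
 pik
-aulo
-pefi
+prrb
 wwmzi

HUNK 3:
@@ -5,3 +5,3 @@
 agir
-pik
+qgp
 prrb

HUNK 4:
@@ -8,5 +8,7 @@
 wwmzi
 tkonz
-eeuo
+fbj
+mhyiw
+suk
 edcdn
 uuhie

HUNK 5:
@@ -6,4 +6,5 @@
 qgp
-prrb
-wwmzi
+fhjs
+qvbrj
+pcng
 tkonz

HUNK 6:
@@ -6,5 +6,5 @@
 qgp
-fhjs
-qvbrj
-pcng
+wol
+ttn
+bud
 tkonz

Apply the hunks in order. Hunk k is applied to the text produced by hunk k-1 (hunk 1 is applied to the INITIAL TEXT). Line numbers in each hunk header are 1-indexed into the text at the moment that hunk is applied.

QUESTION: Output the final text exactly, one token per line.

Hunk 1: at line 8 remove [yge,czot] add [wwmzi,tkonz] -> 14 lines: vgd ncgx ydwmg vuyog agir pik aulo pefi wwmzi tkonz eeuo edcdn uuhie iqu
Hunk 2: at line 6 remove [aulo,pefi] add [prrb] -> 13 lines: vgd ncgx ydwmg vuyog agir pik prrb wwmzi tkonz eeuo edcdn uuhie iqu
Hunk 3: at line 5 remove [pik] add [qgp] -> 13 lines: vgd ncgx ydwmg vuyog agir qgp prrb wwmzi tkonz eeuo edcdn uuhie iqu
Hunk 4: at line 8 remove [eeuo] add [fbj,mhyiw,suk] -> 15 lines: vgd ncgx ydwmg vuyog agir qgp prrb wwmzi tkonz fbj mhyiw suk edcdn uuhie iqu
Hunk 5: at line 6 remove [prrb,wwmzi] add [fhjs,qvbrj,pcng] -> 16 lines: vgd ncgx ydwmg vuyog agir qgp fhjs qvbrj pcng tkonz fbj mhyiw suk edcdn uuhie iqu
Hunk 6: at line 6 remove [fhjs,qvbrj,pcng] add [wol,ttn,bud] -> 16 lines: vgd ncgx ydwmg vuyog agir qgp wol ttn bud tkonz fbj mhyiw suk edcdn uuhie iqu

Answer: vgd
ncgx
ydwmg
vuyog
agir
qgp
wol
ttn
bud
tkonz
fbj
mhyiw
suk
edcdn
uuhie
iqu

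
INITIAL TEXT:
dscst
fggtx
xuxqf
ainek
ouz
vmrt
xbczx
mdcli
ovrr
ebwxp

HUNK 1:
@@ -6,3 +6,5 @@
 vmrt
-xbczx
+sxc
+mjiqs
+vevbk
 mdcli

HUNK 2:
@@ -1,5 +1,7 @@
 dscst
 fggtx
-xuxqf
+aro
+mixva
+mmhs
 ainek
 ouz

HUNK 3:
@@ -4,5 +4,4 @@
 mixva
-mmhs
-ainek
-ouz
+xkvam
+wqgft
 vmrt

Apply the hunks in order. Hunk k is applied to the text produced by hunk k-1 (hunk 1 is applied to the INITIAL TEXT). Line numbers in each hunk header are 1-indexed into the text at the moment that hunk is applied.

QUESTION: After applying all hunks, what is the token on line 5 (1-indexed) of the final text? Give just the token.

Answer: xkvam

Derivation:
Hunk 1: at line 6 remove [xbczx] add [sxc,mjiqs,vevbk] -> 12 lines: dscst fggtx xuxqf ainek ouz vmrt sxc mjiqs vevbk mdcli ovrr ebwxp
Hunk 2: at line 1 remove [xuxqf] add [aro,mixva,mmhs] -> 14 lines: dscst fggtx aro mixva mmhs ainek ouz vmrt sxc mjiqs vevbk mdcli ovrr ebwxp
Hunk 3: at line 4 remove [mmhs,ainek,ouz] add [xkvam,wqgft] -> 13 lines: dscst fggtx aro mixva xkvam wqgft vmrt sxc mjiqs vevbk mdcli ovrr ebwxp
Final line 5: xkvam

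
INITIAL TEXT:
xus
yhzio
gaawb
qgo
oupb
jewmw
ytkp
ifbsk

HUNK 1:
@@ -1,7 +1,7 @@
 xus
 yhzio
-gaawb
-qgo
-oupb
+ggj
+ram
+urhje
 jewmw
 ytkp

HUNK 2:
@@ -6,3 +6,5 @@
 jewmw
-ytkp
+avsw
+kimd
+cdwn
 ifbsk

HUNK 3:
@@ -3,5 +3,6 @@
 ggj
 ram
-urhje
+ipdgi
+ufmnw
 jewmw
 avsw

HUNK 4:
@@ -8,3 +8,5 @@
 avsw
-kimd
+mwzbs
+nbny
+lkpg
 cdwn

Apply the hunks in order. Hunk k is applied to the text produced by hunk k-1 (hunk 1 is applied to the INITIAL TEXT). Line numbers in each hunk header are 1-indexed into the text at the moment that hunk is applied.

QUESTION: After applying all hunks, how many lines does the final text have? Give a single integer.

Hunk 1: at line 1 remove [gaawb,qgo,oupb] add [ggj,ram,urhje] -> 8 lines: xus yhzio ggj ram urhje jewmw ytkp ifbsk
Hunk 2: at line 6 remove [ytkp] add [avsw,kimd,cdwn] -> 10 lines: xus yhzio ggj ram urhje jewmw avsw kimd cdwn ifbsk
Hunk 3: at line 3 remove [urhje] add [ipdgi,ufmnw] -> 11 lines: xus yhzio ggj ram ipdgi ufmnw jewmw avsw kimd cdwn ifbsk
Hunk 4: at line 8 remove [kimd] add [mwzbs,nbny,lkpg] -> 13 lines: xus yhzio ggj ram ipdgi ufmnw jewmw avsw mwzbs nbny lkpg cdwn ifbsk
Final line count: 13

Answer: 13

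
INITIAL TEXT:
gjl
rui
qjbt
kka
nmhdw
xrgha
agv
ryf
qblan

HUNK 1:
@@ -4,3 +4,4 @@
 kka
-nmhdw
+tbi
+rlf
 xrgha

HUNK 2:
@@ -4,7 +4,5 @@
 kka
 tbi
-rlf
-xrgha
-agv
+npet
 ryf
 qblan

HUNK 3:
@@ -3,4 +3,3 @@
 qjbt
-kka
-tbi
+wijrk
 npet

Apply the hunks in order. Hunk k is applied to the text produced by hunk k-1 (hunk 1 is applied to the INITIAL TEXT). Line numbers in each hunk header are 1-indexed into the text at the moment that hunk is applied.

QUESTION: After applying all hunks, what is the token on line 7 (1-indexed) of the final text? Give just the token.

Hunk 1: at line 4 remove [nmhdw] add [tbi,rlf] -> 10 lines: gjl rui qjbt kka tbi rlf xrgha agv ryf qblan
Hunk 2: at line 4 remove [rlf,xrgha,agv] add [npet] -> 8 lines: gjl rui qjbt kka tbi npet ryf qblan
Hunk 3: at line 3 remove [kka,tbi] add [wijrk] -> 7 lines: gjl rui qjbt wijrk npet ryf qblan
Final line 7: qblan

Answer: qblan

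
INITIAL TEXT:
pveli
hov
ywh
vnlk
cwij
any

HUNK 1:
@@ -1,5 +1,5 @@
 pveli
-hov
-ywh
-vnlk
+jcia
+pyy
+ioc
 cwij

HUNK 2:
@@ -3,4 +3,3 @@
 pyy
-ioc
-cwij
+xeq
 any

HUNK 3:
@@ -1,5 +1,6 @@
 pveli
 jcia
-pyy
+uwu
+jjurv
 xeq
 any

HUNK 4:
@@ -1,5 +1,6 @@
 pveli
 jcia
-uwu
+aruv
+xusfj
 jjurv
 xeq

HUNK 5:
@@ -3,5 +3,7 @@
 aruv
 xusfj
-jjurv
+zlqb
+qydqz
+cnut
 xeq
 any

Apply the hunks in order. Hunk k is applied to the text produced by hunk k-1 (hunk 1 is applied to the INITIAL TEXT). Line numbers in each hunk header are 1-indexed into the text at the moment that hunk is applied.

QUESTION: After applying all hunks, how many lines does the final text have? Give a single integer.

Hunk 1: at line 1 remove [hov,ywh,vnlk] add [jcia,pyy,ioc] -> 6 lines: pveli jcia pyy ioc cwij any
Hunk 2: at line 3 remove [ioc,cwij] add [xeq] -> 5 lines: pveli jcia pyy xeq any
Hunk 3: at line 1 remove [pyy] add [uwu,jjurv] -> 6 lines: pveli jcia uwu jjurv xeq any
Hunk 4: at line 1 remove [uwu] add [aruv,xusfj] -> 7 lines: pveli jcia aruv xusfj jjurv xeq any
Hunk 5: at line 3 remove [jjurv] add [zlqb,qydqz,cnut] -> 9 lines: pveli jcia aruv xusfj zlqb qydqz cnut xeq any
Final line count: 9

Answer: 9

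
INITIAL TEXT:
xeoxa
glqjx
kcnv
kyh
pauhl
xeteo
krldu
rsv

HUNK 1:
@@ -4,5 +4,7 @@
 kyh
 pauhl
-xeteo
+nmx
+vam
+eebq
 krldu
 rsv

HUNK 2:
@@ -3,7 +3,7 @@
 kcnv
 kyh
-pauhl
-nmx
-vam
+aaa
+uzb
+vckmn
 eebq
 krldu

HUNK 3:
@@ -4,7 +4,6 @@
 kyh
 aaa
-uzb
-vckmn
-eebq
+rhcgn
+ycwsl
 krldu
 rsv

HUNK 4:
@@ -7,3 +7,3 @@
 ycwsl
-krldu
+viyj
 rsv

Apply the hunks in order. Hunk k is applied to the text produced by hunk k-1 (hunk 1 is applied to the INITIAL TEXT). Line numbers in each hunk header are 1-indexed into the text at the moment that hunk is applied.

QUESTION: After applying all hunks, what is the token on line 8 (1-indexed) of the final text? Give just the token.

Hunk 1: at line 4 remove [xeteo] add [nmx,vam,eebq] -> 10 lines: xeoxa glqjx kcnv kyh pauhl nmx vam eebq krldu rsv
Hunk 2: at line 3 remove [pauhl,nmx,vam] add [aaa,uzb,vckmn] -> 10 lines: xeoxa glqjx kcnv kyh aaa uzb vckmn eebq krldu rsv
Hunk 3: at line 4 remove [uzb,vckmn,eebq] add [rhcgn,ycwsl] -> 9 lines: xeoxa glqjx kcnv kyh aaa rhcgn ycwsl krldu rsv
Hunk 4: at line 7 remove [krldu] add [viyj] -> 9 lines: xeoxa glqjx kcnv kyh aaa rhcgn ycwsl viyj rsv
Final line 8: viyj

Answer: viyj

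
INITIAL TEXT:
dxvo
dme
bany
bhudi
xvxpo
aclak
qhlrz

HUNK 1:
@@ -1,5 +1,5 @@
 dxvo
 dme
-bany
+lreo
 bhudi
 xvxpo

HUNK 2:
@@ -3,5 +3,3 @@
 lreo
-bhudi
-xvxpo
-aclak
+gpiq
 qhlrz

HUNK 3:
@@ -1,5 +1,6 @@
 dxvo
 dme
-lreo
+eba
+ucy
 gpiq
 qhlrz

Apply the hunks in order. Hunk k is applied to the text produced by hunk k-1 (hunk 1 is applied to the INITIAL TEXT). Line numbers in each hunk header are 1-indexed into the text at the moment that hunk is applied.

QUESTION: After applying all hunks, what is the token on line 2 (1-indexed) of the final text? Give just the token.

Hunk 1: at line 1 remove [bany] add [lreo] -> 7 lines: dxvo dme lreo bhudi xvxpo aclak qhlrz
Hunk 2: at line 3 remove [bhudi,xvxpo,aclak] add [gpiq] -> 5 lines: dxvo dme lreo gpiq qhlrz
Hunk 3: at line 1 remove [lreo] add [eba,ucy] -> 6 lines: dxvo dme eba ucy gpiq qhlrz
Final line 2: dme

Answer: dme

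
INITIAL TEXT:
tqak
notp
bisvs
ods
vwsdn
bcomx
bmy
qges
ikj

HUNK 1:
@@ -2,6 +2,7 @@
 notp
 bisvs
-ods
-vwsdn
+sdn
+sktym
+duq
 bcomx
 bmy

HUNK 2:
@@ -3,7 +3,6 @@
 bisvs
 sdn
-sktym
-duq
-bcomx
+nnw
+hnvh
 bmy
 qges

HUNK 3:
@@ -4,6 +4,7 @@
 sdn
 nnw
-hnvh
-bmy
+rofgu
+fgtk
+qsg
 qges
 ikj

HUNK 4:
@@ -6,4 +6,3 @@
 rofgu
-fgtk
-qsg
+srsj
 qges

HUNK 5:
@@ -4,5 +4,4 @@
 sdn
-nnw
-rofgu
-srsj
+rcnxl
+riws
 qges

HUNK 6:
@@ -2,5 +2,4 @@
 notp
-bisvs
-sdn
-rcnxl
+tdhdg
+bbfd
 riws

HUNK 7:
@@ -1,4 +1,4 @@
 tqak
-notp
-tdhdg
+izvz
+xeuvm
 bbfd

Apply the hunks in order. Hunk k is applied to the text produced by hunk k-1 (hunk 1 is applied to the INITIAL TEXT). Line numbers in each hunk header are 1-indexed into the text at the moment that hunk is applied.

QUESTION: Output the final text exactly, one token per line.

Answer: tqak
izvz
xeuvm
bbfd
riws
qges
ikj

Derivation:
Hunk 1: at line 2 remove [ods,vwsdn] add [sdn,sktym,duq] -> 10 lines: tqak notp bisvs sdn sktym duq bcomx bmy qges ikj
Hunk 2: at line 3 remove [sktym,duq,bcomx] add [nnw,hnvh] -> 9 lines: tqak notp bisvs sdn nnw hnvh bmy qges ikj
Hunk 3: at line 4 remove [hnvh,bmy] add [rofgu,fgtk,qsg] -> 10 lines: tqak notp bisvs sdn nnw rofgu fgtk qsg qges ikj
Hunk 4: at line 6 remove [fgtk,qsg] add [srsj] -> 9 lines: tqak notp bisvs sdn nnw rofgu srsj qges ikj
Hunk 5: at line 4 remove [nnw,rofgu,srsj] add [rcnxl,riws] -> 8 lines: tqak notp bisvs sdn rcnxl riws qges ikj
Hunk 6: at line 2 remove [bisvs,sdn,rcnxl] add [tdhdg,bbfd] -> 7 lines: tqak notp tdhdg bbfd riws qges ikj
Hunk 7: at line 1 remove [notp,tdhdg] add [izvz,xeuvm] -> 7 lines: tqak izvz xeuvm bbfd riws qges ikj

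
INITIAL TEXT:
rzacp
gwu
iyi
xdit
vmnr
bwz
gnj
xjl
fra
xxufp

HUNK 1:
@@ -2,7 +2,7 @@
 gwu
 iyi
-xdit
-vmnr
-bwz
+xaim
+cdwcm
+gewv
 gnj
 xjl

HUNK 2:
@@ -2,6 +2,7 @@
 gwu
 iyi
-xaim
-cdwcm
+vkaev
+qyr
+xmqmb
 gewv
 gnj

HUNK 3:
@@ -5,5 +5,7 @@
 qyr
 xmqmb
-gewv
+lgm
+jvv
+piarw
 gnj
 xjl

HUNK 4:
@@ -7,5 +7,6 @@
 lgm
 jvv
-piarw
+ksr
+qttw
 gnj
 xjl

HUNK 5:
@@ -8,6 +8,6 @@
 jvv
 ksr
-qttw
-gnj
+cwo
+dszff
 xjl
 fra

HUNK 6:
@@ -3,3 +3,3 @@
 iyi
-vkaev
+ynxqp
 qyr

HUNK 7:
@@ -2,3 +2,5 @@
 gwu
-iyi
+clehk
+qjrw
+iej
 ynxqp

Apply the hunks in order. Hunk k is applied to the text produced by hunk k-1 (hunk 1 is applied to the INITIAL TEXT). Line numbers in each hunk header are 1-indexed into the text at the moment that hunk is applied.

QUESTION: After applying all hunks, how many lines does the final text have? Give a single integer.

Hunk 1: at line 2 remove [xdit,vmnr,bwz] add [xaim,cdwcm,gewv] -> 10 lines: rzacp gwu iyi xaim cdwcm gewv gnj xjl fra xxufp
Hunk 2: at line 2 remove [xaim,cdwcm] add [vkaev,qyr,xmqmb] -> 11 lines: rzacp gwu iyi vkaev qyr xmqmb gewv gnj xjl fra xxufp
Hunk 3: at line 5 remove [gewv] add [lgm,jvv,piarw] -> 13 lines: rzacp gwu iyi vkaev qyr xmqmb lgm jvv piarw gnj xjl fra xxufp
Hunk 4: at line 7 remove [piarw] add [ksr,qttw] -> 14 lines: rzacp gwu iyi vkaev qyr xmqmb lgm jvv ksr qttw gnj xjl fra xxufp
Hunk 5: at line 8 remove [qttw,gnj] add [cwo,dszff] -> 14 lines: rzacp gwu iyi vkaev qyr xmqmb lgm jvv ksr cwo dszff xjl fra xxufp
Hunk 6: at line 3 remove [vkaev] add [ynxqp] -> 14 lines: rzacp gwu iyi ynxqp qyr xmqmb lgm jvv ksr cwo dszff xjl fra xxufp
Hunk 7: at line 2 remove [iyi] add [clehk,qjrw,iej] -> 16 lines: rzacp gwu clehk qjrw iej ynxqp qyr xmqmb lgm jvv ksr cwo dszff xjl fra xxufp
Final line count: 16

Answer: 16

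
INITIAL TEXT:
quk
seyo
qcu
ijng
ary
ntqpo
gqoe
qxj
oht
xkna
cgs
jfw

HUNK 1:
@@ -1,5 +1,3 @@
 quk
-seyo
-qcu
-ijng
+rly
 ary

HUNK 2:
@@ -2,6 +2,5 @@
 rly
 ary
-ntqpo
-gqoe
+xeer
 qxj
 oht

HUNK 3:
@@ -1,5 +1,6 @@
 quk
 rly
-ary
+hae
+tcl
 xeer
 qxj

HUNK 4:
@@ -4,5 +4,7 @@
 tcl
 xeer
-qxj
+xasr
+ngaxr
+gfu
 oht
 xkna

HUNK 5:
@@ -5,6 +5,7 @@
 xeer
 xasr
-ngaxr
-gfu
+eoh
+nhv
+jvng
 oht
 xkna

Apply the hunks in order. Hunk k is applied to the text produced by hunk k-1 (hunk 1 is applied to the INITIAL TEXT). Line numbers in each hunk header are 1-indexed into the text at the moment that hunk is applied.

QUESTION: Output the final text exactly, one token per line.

Hunk 1: at line 1 remove [seyo,qcu,ijng] add [rly] -> 10 lines: quk rly ary ntqpo gqoe qxj oht xkna cgs jfw
Hunk 2: at line 2 remove [ntqpo,gqoe] add [xeer] -> 9 lines: quk rly ary xeer qxj oht xkna cgs jfw
Hunk 3: at line 1 remove [ary] add [hae,tcl] -> 10 lines: quk rly hae tcl xeer qxj oht xkna cgs jfw
Hunk 4: at line 4 remove [qxj] add [xasr,ngaxr,gfu] -> 12 lines: quk rly hae tcl xeer xasr ngaxr gfu oht xkna cgs jfw
Hunk 5: at line 5 remove [ngaxr,gfu] add [eoh,nhv,jvng] -> 13 lines: quk rly hae tcl xeer xasr eoh nhv jvng oht xkna cgs jfw

Answer: quk
rly
hae
tcl
xeer
xasr
eoh
nhv
jvng
oht
xkna
cgs
jfw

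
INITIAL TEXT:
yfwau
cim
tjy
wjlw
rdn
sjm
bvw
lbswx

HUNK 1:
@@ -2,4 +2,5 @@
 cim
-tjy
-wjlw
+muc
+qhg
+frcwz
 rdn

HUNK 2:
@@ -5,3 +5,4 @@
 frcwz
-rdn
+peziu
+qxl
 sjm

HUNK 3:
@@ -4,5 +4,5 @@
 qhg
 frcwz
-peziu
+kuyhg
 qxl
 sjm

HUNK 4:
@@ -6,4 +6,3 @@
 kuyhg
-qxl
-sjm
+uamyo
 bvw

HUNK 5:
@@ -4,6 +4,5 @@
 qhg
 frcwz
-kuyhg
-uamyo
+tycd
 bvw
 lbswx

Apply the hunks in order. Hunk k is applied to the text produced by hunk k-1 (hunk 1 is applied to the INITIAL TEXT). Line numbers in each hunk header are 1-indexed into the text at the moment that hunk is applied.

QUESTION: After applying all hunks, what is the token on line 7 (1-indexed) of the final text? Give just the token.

Hunk 1: at line 2 remove [tjy,wjlw] add [muc,qhg,frcwz] -> 9 lines: yfwau cim muc qhg frcwz rdn sjm bvw lbswx
Hunk 2: at line 5 remove [rdn] add [peziu,qxl] -> 10 lines: yfwau cim muc qhg frcwz peziu qxl sjm bvw lbswx
Hunk 3: at line 4 remove [peziu] add [kuyhg] -> 10 lines: yfwau cim muc qhg frcwz kuyhg qxl sjm bvw lbswx
Hunk 4: at line 6 remove [qxl,sjm] add [uamyo] -> 9 lines: yfwau cim muc qhg frcwz kuyhg uamyo bvw lbswx
Hunk 5: at line 4 remove [kuyhg,uamyo] add [tycd] -> 8 lines: yfwau cim muc qhg frcwz tycd bvw lbswx
Final line 7: bvw

Answer: bvw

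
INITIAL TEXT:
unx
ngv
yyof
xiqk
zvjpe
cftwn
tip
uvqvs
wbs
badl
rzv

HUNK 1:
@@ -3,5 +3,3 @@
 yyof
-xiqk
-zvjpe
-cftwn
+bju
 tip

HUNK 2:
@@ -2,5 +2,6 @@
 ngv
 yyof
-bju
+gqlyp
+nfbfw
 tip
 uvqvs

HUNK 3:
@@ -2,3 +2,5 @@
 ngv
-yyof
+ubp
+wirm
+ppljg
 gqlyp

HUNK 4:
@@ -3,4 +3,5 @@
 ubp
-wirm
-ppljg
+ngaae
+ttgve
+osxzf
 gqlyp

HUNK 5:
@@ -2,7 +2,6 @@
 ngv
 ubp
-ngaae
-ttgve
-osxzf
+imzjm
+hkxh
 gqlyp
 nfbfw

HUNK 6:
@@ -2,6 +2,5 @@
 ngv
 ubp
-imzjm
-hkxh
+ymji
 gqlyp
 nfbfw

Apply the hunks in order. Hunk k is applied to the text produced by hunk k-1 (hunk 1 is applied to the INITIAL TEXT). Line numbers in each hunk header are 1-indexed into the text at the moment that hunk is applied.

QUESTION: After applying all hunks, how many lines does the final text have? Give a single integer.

Hunk 1: at line 3 remove [xiqk,zvjpe,cftwn] add [bju] -> 9 lines: unx ngv yyof bju tip uvqvs wbs badl rzv
Hunk 2: at line 2 remove [bju] add [gqlyp,nfbfw] -> 10 lines: unx ngv yyof gqlyp nfbfw tip uvqvs wbs badl rzv
Hunk 3: at line 2 remove [yyof] add [ubp,wirm,ppljg] -> 12 lines: unx ngv ubp wirm ppljg gqlyp nfbfw tip uvqvs wbs badl rzv
Hunk 4: at line 3 remove [wirm,ppljg] add [ngaae,ttgve,osxzf] -> 13 lines: unx ngv ubp ngaae ttgve osxzf gqlyp nfbfw tip uvqvs wbs badl rzv
Hunk 5: at line 2 remove [ngaae,ttgve,osxzf] add [imzjm,hkxh] -> 12 lines: unx ngv ubp imzjm hkxh gqlyp nfbfw tip uvqvs wbs badl rzv
Hunk 6: at line 2 remove [imzjm,hkxh] add [ymji] -> 11 lines: unx ngv ubp ymji gqlyp nfbfw tip uvqvs wbs badl rzv
Final line count: 11

Answer: 11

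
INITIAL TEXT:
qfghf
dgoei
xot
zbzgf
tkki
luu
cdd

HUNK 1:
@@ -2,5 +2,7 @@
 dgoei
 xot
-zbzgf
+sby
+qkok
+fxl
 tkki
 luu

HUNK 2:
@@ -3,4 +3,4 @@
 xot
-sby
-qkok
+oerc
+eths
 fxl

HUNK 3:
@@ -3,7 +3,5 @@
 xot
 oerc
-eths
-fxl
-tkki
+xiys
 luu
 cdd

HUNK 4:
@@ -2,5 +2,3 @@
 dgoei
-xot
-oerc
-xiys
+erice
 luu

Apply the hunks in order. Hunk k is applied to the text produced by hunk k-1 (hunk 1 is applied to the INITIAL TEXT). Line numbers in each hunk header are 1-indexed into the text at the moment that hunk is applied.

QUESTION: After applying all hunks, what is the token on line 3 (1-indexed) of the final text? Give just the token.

Answer: erice

Derivation:
Hunk 1: at line 2 remove [zbzgf] add [sby,qkok,fxl] -> 9 lines: qfghf dgoei xot sby qkok fxl tkki luu cdd
Hunk 2: at line 3 remove [sby,qkok] add [oerc,eths] -> 9 lines: qfghf dgoei xot oerc eths fxl tkki luu cdd
Hunk 3: at line 3 remove [eths,fxl,tkki] add [xiys] -> 7 lines: qfghf dgoei xot oerc xiys luu cdd
Hunk 4: at line 2 remove [xot,oerc,xiys] add [erice] -> 5 lines: qfghf dgoei erice luu cdd
Final line 3: erice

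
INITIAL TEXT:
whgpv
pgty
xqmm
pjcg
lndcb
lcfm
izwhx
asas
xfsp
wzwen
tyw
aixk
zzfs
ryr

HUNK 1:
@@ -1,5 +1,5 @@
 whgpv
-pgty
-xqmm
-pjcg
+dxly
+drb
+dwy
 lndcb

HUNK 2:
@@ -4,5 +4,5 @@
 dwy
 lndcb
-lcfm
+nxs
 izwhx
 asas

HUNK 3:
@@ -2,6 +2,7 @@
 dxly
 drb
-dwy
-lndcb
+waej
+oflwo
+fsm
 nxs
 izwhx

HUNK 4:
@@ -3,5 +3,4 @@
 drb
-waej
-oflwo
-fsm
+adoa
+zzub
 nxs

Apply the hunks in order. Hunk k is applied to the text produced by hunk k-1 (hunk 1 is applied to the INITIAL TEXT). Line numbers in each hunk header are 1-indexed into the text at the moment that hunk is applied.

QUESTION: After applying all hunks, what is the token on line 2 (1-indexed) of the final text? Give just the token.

Hunk 1: at line 1 remove [pgty,xqmm,pjcg] add [dxly,drb,dwy] -> 14 lines: whgpv dxly drb dwy lndcb lcfm izwhx asas xfsp wzwen tyw aixk zzfs ryr
Hunk 2: at line 4 remove [lcfm] add [nxs] -> 14 lines: whgpv dxly drb dwy lndcb nxs izwhx asas xfsp wzwen tyw aixk zzfs ryr
Hunk 3: at line 2 remove [dwy,lndcb] add [waej,oflwo,fsm] -> 15 lines: whgpv dxly drb waej oflwo fsm nxs izwhx asas xfsp wzwen tyw aixk zzfs ryr
Hunk 4: at line 3 remove [waej,oflwo,fsm] add [adoa,zzub] -> 14 lines: whgpv dxly drb adoa zzub nxs izwhx asas xfsp wzwen tyw aixk zzfs ryr
Final line 2: dxly

Answer: dxly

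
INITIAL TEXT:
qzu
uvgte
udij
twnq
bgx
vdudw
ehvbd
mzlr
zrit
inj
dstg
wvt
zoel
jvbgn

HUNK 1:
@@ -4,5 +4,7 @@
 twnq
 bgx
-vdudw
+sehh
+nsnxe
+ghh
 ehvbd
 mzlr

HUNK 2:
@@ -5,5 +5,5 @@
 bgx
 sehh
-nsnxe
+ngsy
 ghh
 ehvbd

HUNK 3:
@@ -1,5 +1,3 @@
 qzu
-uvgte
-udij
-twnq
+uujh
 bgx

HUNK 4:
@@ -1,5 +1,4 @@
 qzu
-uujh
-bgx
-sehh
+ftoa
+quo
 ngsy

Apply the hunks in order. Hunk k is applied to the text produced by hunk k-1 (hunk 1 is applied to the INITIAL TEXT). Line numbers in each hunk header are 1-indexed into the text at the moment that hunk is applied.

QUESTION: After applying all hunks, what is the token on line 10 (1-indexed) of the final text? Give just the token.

Answer: dstg

Derivation:
Hunk 1: at line 4 remove [vdudw] add [sehh,nsnxe,ghh] -> 16 lines: qzu uvgte udij twnq bgx sehh nsnxe ghh ehvbd mzlr zrit inj dstg wvt zoel jvbgn
Hunk 2: at line 5 remove [nsnxe] add [ngsy] -> 16 lines: qzu uvgte udij twnq bgx sehh ngsy ghh ehvbd mzlr zrit inj dstg wvt zoel jvbgn
Hunk 3: at line 1 remove [uvgte,udij,twnq] add [uujh] -> 14 lines: qzu uujh bgx sehh ngsy ghh ehvbd mzlr zrit inj dstg wvt zoel jvbgn
Hunk 4: at line 1 remove [uujh,bgx,sehh] add [ftoa,quo] -> 13 lines: qzu ftoa quo ngsy ghh ehvbd mzlr zrit inj dstg wvt zoel jvbgn
Final line 10: dstg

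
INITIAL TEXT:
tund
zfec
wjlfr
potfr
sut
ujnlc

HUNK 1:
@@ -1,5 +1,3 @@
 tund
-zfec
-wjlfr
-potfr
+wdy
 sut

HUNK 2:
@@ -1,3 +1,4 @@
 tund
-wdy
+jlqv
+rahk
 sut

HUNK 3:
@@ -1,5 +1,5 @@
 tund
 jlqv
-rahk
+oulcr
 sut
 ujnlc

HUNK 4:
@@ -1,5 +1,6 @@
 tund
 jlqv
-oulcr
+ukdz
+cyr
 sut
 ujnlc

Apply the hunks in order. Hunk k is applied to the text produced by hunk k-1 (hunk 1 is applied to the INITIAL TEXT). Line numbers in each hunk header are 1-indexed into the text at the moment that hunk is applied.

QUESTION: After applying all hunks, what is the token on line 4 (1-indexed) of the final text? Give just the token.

Answer: cyr

Derivation:
Hunk 1: at line 1 remove [zfec,wjlfr,potfr] add [wdy] -> 4 lines: tund wdy sut ujnlc
Hunk 2: at line 1 remove [wdy] add [jlqv,rahk] -> 5 lines: tund jlqv rahk sut ujnlc
Hunk 3: at line 1 remove [rahk] add [oulcr] -> 5 lines: tund jlqv oulcr sut ujnlc
Hunk 4: at line 1 remove [oulcr] add [ukdz,cyr] -> 6 lines: tund jlqv ukdz cyr sut ujnlc
Final line 4: cyr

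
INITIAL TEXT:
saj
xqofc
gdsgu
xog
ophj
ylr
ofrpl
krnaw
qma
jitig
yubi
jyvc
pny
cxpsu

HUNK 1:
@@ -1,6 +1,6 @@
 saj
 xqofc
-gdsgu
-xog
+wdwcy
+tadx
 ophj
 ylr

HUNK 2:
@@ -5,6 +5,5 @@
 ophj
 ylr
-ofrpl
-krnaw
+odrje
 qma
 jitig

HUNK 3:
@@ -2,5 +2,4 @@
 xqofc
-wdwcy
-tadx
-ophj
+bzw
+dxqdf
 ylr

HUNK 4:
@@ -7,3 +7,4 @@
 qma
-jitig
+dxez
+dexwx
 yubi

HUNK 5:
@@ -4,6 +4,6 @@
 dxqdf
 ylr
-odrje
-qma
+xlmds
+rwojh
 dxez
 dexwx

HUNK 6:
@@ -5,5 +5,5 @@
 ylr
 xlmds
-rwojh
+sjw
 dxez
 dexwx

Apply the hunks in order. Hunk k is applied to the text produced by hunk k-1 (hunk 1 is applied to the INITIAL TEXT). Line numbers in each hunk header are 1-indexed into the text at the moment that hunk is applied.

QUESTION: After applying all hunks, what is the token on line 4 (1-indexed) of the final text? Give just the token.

Hunk 1: at line 1 remove [gdsgu,xog] add [wdwcy,tadx] -> 14 lines: saj xqofc wdwcy tadx ophj ylr ofrpl krnaw qma jitig yubi jyvc pny cxpsu
Hunk 2: at line 5 remove [ofrpl,krnaw] add [odrje] -> 13 lines: saj xqofc wdwcy tadx ophj ylr odrje qma jitig yubi jyvc pny cxpsu
Hunk 3: at line 2 remove [wdwcy,tadx,ophj] add [bzw,dxqdf] -> 12 lines: saj xqofc bzw dxqdf ylr odrje qma jitig yubi jyvc pny cxpsu
Hunk 4: at line 7 remove [jitig] add [dxez,dexwx] -> 13 lines: saj xqofc bzw dxqdf ylr odrje qma dxez dexwx yubi jyvc pny cxpsu
Hunk 5: at line 4 remove [odrje,qma] add [xlmds,rwojh] -> 13 lines: saj xqofc bzw dxqdf ylr xlmds rwojh dxez dexwx yubi jyvc pny cxpsu
Hunk 6: at line 5 remove [rwojh] add [sjw] -> 13 lines: saj xqofc bzw dxqdf ylr xlmds sjw dxez dexwx yubi jyvc pny cxpsu
Final line 4: dxqdf

Answer: dxqdf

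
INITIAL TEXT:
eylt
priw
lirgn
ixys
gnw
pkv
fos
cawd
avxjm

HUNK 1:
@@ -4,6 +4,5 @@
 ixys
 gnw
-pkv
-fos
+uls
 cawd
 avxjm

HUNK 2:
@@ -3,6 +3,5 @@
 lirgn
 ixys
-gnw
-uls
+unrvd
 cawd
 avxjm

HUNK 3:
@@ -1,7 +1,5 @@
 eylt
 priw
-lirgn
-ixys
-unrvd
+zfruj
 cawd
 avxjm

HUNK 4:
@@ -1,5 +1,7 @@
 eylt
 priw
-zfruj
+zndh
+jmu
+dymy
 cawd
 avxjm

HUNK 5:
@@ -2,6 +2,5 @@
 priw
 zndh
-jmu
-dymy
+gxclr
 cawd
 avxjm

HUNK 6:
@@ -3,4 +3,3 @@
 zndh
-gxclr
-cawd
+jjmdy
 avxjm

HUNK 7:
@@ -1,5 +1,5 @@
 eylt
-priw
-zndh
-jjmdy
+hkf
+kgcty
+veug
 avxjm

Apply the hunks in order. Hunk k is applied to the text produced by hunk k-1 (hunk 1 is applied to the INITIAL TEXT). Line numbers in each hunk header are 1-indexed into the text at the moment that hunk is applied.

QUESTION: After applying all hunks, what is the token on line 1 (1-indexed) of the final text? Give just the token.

Hunk 1: at line 4 remove [pkv,fos] add [uls] -> 8 lines: eylt priw lirgn ixys gnw uls cawd avxjm
Hunk 2: at line 3 remove [gnw,uls] add [unrvd] -> 7 lines: eylt priw lirgn ixys unrvd cawd avxjm
Hunk 3: at line 1 remove [lirgn,ixys,unrvd] add [zfruj] -> 5 lines: eylt priw zfruj cawd avxjm
Hunk 4: at line 1 remove [zfruj] add [zndh,jmu,dymy] -> 7 lines: eylt priw zndh jmu dymy cawd avxjm
Hunk 5: at line 2 remove [jmu,dymy] add [gxclr] -> 6 lines: eylt priw zndh gxclr cawd avxjm
Hunk 6: at line 3 remove [gxclr,cawd] add [jjmdy] -> 5 lines: eylt priw zndh jjmdy avxjm
Hunk 7: at line 1 remove [priw,zndh,jjmdy] add [hkf,kgcty,veug] -> 5 lines: eylt hkf kgcty veug avxjm
Final line 1: eylt

Answer: eylt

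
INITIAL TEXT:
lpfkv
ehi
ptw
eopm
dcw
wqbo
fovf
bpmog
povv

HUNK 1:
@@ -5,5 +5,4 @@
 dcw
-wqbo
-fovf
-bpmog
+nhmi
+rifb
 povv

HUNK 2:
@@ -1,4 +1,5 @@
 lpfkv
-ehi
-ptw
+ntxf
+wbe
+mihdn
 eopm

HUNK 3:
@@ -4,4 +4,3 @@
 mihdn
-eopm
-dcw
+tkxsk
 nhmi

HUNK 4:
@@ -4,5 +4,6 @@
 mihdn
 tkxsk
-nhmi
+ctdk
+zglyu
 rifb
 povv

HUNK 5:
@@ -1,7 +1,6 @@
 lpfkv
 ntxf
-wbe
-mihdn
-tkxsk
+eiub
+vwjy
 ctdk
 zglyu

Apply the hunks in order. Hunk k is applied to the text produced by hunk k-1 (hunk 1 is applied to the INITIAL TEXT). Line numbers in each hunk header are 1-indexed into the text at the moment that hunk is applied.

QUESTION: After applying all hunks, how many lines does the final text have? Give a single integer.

Answer: 8

Derivation:
Hunk 1: at line 5 remove [wqbo,fovf,bpmog] add [nhmi,rifb] -> 8 lines: lpfkv ehi ptw eopm dcw nhmi rifb povv
Hunk 2: at line 1 remove [ehi,ptw] add [ntxf,wbe,mihdn] -> 9 lines: lpfkv ntxf wbe mihdn eopm dcw nhmi rifb povv
Hunk 3: at line 4 remove [eopm,dcw] add [tkxsk] -> 8 lines: lpfkv ntxf wbe mihdn tkxsk nhmi rifb povv
Hunk 4: at line 4 remove [nhmi] add [ctdk,zglyu] -> 9 lines: lpfkv ntxf wbe mihdn tkxsk ctdk zglyu rifb povv
Hunk 5: at line 1 remove [wbe,mihdn,tkxsk] add [eiub,vwjy] -> 8 lines: lpfkv ntxf eiub vwjy ctdk zglyu rifb povv
Final line count: 8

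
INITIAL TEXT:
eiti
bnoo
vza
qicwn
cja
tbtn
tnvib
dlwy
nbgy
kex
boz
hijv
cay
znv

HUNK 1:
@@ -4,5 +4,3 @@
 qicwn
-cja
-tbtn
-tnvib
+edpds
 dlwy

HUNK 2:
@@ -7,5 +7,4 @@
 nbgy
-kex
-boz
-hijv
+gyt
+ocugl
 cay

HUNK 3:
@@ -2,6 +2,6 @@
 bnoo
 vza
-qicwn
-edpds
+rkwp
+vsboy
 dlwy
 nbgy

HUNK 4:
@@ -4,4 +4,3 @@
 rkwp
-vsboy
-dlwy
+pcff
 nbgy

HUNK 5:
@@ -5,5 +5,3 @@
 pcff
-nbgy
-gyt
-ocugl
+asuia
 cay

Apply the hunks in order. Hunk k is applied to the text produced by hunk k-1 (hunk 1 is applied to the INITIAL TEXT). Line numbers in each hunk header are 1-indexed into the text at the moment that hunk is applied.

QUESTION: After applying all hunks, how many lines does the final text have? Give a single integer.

Answer: 8

Derivation:
Hunk 1: at line 4 remove [cja,tbtn,tnvib] add [edpds] -> 12 lines: eiti bnoo vza qicwn edpds dlwy nbgy kex boz hijv cay znv
Hunk 2: at line 7 remove [kex,boz,hijv] add [gyt,ocugl] -> 11 lines: eiti bnoo vza qicwn edpds dlwy nbgy gyt ocugl cay znv
Hunk 3: at line 2 remove [qicwn,edpds] add [rkwp,vsboy] -> 11 lines: eiti bnoo vza rkwp vsboy dlwy nbgy gyt ocugl cay znv
Hunk 4: at line 4 remove [vsboy,dlwy] add [pcff] -> 10 lines: eiti bnoo vza rkwp pcff nbgy gyt ocugl cay znv
Hunk 5: at line 5 remove [nbgy,gyt,ocugl] add [asuia] -> 8 lines: eiti bnoo vza rkwp pcff asuia cay znv
Final line count: 8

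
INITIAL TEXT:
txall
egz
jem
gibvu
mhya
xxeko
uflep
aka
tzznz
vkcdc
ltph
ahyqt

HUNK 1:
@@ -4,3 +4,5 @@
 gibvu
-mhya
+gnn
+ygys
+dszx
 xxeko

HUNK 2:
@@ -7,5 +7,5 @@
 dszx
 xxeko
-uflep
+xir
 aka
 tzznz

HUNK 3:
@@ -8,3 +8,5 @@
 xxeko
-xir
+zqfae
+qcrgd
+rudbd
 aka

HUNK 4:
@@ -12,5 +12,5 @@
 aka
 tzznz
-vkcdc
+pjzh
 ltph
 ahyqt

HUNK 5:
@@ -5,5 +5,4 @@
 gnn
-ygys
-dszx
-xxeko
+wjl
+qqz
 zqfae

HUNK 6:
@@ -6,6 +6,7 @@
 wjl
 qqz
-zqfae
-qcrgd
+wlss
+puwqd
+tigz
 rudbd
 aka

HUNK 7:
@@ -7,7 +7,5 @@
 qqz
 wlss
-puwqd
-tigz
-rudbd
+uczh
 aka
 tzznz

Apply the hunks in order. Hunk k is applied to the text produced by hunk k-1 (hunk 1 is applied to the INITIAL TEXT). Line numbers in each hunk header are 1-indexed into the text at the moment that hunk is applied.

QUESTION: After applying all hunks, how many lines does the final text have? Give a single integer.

Hunk 1: at line 4 remove [mhya] add [gnn,ygys,dszx] -> 14 lines: txall egz jem gibvu gnn ygys dszx xxeko uflep aka tzznz vkcdc ltph ahyqt
Hunk 2: at line 7 remove [uflep] add [xir] -> 14 lines: txall egz jem gibvu gnn ygys dszx xxeko xir aka tzznz vkcdc ltph ahyqt
Hunk 3: at line 8 remove [xir] add [zqfae,qcrgd,rudbd] -> 16 lines: txall egz jem gibvu gnn ygys dszx xxeko zqfae qcrgd rudbd aka tzznz vkcdc ltph ahyqt
Hunk 4: at line 12 remove [vkcdc] add [pjzh] -> 16 lines: txall egz jem gibvu gnn ygys dszx xxeko zqfae qcrgd rudbd aka tzznz pjzh ltph ahyqt
Hunk 5: at line 5 remove [ygys,dszx,xxeko] add [wjl,qqz] -> 15 lines: txall egz jem gibvu gnn wjl qqz zqfae qcrgd rudbd aka tzznz pjzh ltph ahyqt
Hunk 6: at line 6 remove [zqfae,qcrgd] add [wlss,puwqd,tigz] -> 16 lines: txall egz jem gibvu gnn wjl qqz wlss puwqd tigz rudbd aka tzznz pjzh ltph ahyqt
Hunk 7: at line 7 remove [puwqd,tigz,rudbd] add [uczh] -> 14 lines: txall egz jem gibvu gnn wjl qqz wlss uczh aka tzznz pjzh ltph ahyqt
Final line count: 14

Answer: 14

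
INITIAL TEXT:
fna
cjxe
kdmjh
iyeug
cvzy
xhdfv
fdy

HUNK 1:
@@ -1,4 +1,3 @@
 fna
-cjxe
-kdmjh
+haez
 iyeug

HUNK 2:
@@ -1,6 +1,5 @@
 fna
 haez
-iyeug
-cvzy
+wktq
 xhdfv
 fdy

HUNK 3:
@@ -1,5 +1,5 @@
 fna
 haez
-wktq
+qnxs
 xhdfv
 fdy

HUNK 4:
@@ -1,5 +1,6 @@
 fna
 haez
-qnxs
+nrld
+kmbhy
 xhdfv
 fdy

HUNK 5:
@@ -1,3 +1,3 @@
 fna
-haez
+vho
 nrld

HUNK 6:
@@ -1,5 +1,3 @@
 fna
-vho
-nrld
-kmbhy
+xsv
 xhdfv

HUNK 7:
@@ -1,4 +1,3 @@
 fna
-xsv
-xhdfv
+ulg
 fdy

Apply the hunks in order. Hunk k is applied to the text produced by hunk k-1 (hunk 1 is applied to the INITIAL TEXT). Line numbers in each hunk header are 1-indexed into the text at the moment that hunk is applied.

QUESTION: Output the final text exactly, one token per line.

Hunk 1: at line 1 remove [cjxe,kdmjh] add [haez] -> 6 lines: fna haez iyeug cvzy xhdfv fdy
Hunk 2: at line 1 remove [iyeug,cvzy] add [wktq] -> 5 lines: fna haez wktq xhdfv fdy
Hunk 3: at line 1 remove [wktq] add [qnxs] -> 5 lines: fna haez qnxs xhdfv fdy
Hunk 4: at line 1 remove [qnxs] add [nrld,kmbhy] -> 6 lines: fna haez nrld kmbhy xhdfv fdy
Hunk 5: at line 1 remove [haez] add [vho] -> 6 lines: fna vho nrld kmbhy xhdfv fdy
Hunk 6: at line 1 remove [vho,nrld,kmbhy] add [xsv] -> 4 lines: fna xsv xhdfv fdy
Hunk 7: at line 1 remove [xsv,xhdfv] add [ulg] -> 3 lines: fna ulg fdy

Answer: fna
ulg
fdy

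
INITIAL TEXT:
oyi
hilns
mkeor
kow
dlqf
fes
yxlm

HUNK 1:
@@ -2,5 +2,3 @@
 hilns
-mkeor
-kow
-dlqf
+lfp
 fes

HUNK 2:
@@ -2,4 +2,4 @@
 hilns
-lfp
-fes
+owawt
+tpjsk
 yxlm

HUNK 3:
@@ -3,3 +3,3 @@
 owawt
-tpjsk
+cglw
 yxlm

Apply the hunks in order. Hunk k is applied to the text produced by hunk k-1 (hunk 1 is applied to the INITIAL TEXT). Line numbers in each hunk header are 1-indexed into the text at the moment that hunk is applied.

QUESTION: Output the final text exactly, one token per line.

Answer: oyi
hilns
owawt
cglw
yxlm

Derivation:
Hunk 1: at line 2 remove [mkeor,kow,dlqf] add [lfp] -> 5 lines: oyi hilns lfp fes yxlm
Hunk 2: at line 2 remove [lfp,fes] add [owawt,tpjsk] -> 5 lines: oyi hilns owawt tpjsk yxlm
Hunk 3: at line 3 remove [tpjsk] add [cglw] -> 5 lines: oyi hilns owawt cglw yxlm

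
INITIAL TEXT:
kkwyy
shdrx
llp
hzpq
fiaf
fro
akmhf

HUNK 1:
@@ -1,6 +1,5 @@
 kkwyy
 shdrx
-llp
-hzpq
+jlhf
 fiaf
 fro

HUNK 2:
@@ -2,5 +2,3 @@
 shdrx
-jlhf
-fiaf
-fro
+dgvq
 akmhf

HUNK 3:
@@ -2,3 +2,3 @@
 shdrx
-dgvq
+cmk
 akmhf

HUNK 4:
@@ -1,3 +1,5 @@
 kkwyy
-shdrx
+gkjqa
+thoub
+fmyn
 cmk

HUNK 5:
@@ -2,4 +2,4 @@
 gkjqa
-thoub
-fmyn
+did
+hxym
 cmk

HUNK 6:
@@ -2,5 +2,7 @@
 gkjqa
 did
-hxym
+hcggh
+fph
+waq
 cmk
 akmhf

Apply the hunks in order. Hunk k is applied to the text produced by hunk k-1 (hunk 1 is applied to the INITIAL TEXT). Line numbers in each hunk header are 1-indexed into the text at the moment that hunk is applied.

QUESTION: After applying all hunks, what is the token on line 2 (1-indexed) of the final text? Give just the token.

Hunk 1: at line 1 remove [llp,hzpq] add [jlhf] -> 6 lines: kkwyy shdrx jlhf fiaf fro akmhf
Hunk 2: at line 2 remove [jlhf,fiaf,fro] add [dgvq] -> 4 lines: kkwyy shdrx dgvq akmhf
Hunk 3: at line 2 remove [dgvq] add [cmk] -> 4 lines: kkwyy shdrx cmk akmhf
Hunk 4: at line 1 remove [shdrx] add [gkjqa,thoub,fmyn] -> 6 lines: kkwyy gkjqa thoub fmyn cmk akmhf
Hunk 5: at line 2 remove [thoub,fmyn] add [did,hxym] -> 6 lines: kkwyy gkjqa did hxym cmk akmhf
Hunk 6: at line 2 remove [hxym] add [hcggh,fph,waq] -> 8 lines: kkwyy gkjqa did hcggh fph waq cmk akmhf
Final line 2: gkjqa

Answer: gkjqa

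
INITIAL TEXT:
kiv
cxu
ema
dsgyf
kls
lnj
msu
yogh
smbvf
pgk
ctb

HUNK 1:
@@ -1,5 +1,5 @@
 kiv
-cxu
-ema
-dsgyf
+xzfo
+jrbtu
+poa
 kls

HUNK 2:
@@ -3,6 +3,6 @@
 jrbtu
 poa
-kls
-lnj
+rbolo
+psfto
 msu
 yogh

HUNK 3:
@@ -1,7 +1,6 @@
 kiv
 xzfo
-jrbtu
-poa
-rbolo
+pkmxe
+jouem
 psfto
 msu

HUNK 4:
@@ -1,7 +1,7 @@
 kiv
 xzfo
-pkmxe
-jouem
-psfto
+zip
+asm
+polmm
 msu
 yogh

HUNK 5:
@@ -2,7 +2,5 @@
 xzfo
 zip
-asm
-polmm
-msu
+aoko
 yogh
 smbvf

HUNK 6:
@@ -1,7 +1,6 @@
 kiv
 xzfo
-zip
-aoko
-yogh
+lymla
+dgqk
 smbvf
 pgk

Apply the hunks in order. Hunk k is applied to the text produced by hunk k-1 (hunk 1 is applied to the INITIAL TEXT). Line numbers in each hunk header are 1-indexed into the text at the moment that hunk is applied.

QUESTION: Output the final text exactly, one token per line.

Hunk 1: at line 1 remove [cxu,ema,dsgyf] add [xzfo,jrbtu,poa] -> 11 lines: kiv xzfo jrbtu poa kls lnj msu yogh smbvf pgk ctb
Hunk 2: at line 3 remove [kls,lnj] add [rbolo,psfto] -> 11 lines: kiv xzfo jrbtu poa rbolo psfto msu yogh smbvf pgk ctb
Hunk 3: at line 1 remove [jrbtu,poa,rbolo] add [pkmxe,jouem] -> 10 lines: kiv xzfo pkmxe jouem psfto msu yogh smbvf pgk ctb
Hunk 4: at line 1 remove [pkmxe,jouem,psfto] add [zip,asm,polmm] -> 10 lines: kiv xzfo zip asm polmm msu yogh smbvf pgk ctb
Hunk 5: at line 2 remove [asm,polmm,msu] add [aoko] -> 8 lines: kiv xzfo zip aoko yogh smbvf pgk ctb
Hunk 6: at line 1 remove [zip,aoko,yogh] add [lymla,dgqk] -> 7 lines: kiv xzfo lymla dgqk smbvf pgk ctb

Answer: kiv
xzfo
lymla
dgqk
smbvf
pgk
ctb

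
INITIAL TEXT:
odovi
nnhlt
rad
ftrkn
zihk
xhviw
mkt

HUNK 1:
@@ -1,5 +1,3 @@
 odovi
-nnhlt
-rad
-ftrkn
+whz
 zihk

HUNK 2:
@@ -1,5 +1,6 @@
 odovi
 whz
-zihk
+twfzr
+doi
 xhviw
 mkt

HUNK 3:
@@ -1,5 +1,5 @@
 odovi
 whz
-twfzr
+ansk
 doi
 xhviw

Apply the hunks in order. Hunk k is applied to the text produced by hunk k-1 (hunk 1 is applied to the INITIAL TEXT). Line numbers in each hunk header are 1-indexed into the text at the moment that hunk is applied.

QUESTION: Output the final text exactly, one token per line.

Hunk 1: at line 1 remove [nnhlt,rad,ftrkn] add [whz] -> 5 lines: odovi whz zihk xhviw mkt
Hunk 2: at line 1 remove [zihk] add [twfzr,doi] -> 6 lines: odovi whz twfzr doi xhviw mkt
Hunk 3: at line 1 remove [twfzr] add [ansk] -> 6 lines: odovi whz ansk doi xhviw mkt

Answer: odovi
whz
ansk
doi
xhviw
mkt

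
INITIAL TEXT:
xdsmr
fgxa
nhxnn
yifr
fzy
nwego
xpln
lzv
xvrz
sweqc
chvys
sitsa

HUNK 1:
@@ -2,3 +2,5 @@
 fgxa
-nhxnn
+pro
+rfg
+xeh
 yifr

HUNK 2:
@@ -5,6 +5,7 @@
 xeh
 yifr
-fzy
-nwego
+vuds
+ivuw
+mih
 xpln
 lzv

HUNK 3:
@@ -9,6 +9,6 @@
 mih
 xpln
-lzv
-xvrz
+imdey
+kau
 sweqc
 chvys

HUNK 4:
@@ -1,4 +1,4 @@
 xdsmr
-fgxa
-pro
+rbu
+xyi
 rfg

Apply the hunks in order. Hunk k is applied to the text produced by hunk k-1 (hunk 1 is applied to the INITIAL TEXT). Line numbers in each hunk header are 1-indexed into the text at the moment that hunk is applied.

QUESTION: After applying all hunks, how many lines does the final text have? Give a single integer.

Answer: 15

Derivation:
Hunk 1: at line 2 remove [nhxnn] add [pro,rfg,xeh] -> 14 lines: xdsmr fgxa pro rfg xeh yifr fzy nwego xpln lzv xvrz sweqc chvys sitsa
Hunk 2: at line 5 remove [fzy,nwego] add [vuds,ivuw,mih] -> 15 lines: xdsmr fgxa pro rfg xeh yifr vuds ivuw mih xpln lzv xvrz sweqc chvys sitsa
Hunk 3: at line 9 remove [lzv,xvrz] add [imdey,kau] -> 15 lines: xdsmr fgxa pro rfg xeh yifr vuds ivuw mih xpln imdey kau sweqc chvys sitsa
Hunk 4: at line 1 remove [fgxa,pro] add [rbu,xyi] -> 15 lines: xdsmr rbu xyi rfg xeh yifr vuds ivuw mih xpln imdey kau sweqc chvys sitsa
Final line count: 15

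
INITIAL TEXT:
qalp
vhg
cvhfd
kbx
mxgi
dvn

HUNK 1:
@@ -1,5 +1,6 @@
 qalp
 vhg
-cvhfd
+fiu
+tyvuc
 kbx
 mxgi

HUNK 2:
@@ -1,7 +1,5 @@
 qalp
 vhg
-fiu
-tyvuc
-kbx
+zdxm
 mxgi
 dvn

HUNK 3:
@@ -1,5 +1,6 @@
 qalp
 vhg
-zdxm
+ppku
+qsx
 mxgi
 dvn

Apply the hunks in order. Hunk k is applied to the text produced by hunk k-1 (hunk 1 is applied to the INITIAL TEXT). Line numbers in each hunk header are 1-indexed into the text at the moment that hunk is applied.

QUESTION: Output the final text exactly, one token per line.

Hunk 1: at line 1 remove [cvhfd] add [fiu,tyvuc] -> 7 lines: qalp vhg fiu tyvuc kbx mxgi dvn
Hunk 2: at line 1 remove [fiu,tyvuc,kbx] add [zdxm] -> 5 lines: qalp vhg zdxm mxgi dvn
Hunk 3: at line 1 remove [zdxm] add [ppku,qsx] -> 6 lines: qalp vhg ppku qsx mxgi dvn

Answer: qalp
vhg
ppku
qsx
mxgi
dvn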